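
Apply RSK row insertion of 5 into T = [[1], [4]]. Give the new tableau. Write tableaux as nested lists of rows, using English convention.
5 is larger than every entry of row 1, so it is appended to row 1. The new tableau is [[1, 5], [4]].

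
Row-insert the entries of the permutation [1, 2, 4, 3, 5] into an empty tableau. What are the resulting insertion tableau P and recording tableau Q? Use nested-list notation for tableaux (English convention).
P = [[1, 2, 3, 5], [4]], Q = [[1, 2, 3, 5], [4]]

Insert each entry of the permutation into P by Schensted row insertion, recording in Q the position of each new cell.

Insert 1: appended to row 1. P = [[1]].
Insert 2: appended to row 1. P = [[1, 2]].
Insert 4: appended to row 1. P = [[1, 2, 4]].
Insert 3: 3 bumps 4 from row 1; 4 starts row 2. P = [[1, 2, 3], [4]].
Insert 5: appended to row 1. P = [[1, 2, 3, 5], [4]].

So P = [[1, 2, 3, 5], [4]], Q = [[1, 2, 3, 5], [4]].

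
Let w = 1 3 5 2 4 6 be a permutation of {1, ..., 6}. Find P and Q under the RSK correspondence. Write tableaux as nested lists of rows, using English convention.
P = [[1, 2, 4, 6], [3, 5]], Q = [[1, 2, 3, 6], [4, 5]]

Insert each entry of the permutation into P by Schensted row insertion, recording in Q the position of each new cell.

After inserting 1: P = [[1]].
After inserting 3: P = [[1, 3]].
After inserting 5: P = [[1, 3, 5]].
After inserting 2: P = [[1, 2, 5], [3]].
After inserting 4: P = [[1, 2, 4], [3, 5]].
After inserting 6: P = [[1, 2, 4, 6], [3, 5]].

So P = [[1, 2, 4, 6], [3, 5]], Q = [[1, 2, 3, 6], [4, 5]].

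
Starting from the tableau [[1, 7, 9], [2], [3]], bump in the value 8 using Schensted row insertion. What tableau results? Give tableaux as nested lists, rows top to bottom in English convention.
In row 1, 8 replaces 9 (the leftmost entry greater than 8); 9 is bumped to row 2. 9 is appended to row 2. The new tableau is [[1, 7, 8], [2, 9], [3]].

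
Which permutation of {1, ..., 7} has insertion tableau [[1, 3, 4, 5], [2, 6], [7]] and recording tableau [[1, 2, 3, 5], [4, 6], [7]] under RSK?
2 3 4 1 7 6 5

Reverse the RSK construction: for i from n down to 1, find the cell of Q containing i, remove the entry at that cell from P, and reverse-bump it up through P; the value ejected from row 1 is w(i).

Step i=7: Q has 7 at row 3, column 1; remove 7 from row 3 of P and reverse-bump: 7 enters row 2 and ejects 6; 6 enters row 1 and ejects 5. So w(7) = 5. P is now [[1, 3, 4, 6], [2, 7]].
Step i=6: Q has 6 at row 2, column 2; remove 7 from row 2 of P and reverse-bump: 7 enters row 1 and ejects 6. So w(6) = 6. P is now [[1, 3, 4, 7], [2]].
Step i=5: Q has 5 at row 1, column 4; remove that cell from P, ejecting 7. So w(5) = 7. P is now [[1, 3, 4], [2]].
Step i=4: Q has 4 at row 2, column 1; remove 2 from row 2 of P and reverse-bump: 2 enters row 1 and ejects 1. So w(4) = 1. P is now [[2, 3, 4]].
Step i=3: Q has 3 at row 1, column 3; remove that cell from P, ejecting 4. So w(3) = 4. P is now [[2, 3]].
Step i=2: Q has 2 at row 1, column 2; remove that cell from P, ejecting 3. So w(2) = 3. P is now [[2]].
Step i=1: Q has 1 at row 1, column 1; remove that cell from P, ejecting 2. So w(1) = 2. P is now [].

So w = 2 3 4 1 7 6 5.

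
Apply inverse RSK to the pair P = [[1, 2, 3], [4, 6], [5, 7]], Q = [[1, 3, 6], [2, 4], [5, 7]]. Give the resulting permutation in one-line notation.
5 1 7 4 2 6 3

Reverse the RSK construction: for i from n down to 1, find the cell of Q containing i, remove the entry at that cell from P, and reverse-bump it up through P; the value ejected from row 1 is w(i).

Step i=7: Q has 7 at row 3, column 2; remove 7 from row 3 of P and reverse-bump: 7 enters row 2 and ejects 6; 6 enters row 1 and ejects 3. So w(7) = 3. P is now [[1, 2, 6], [4, 7], [5]].
Step i=6: Q has 6 at row 1, column 3; remove that cell from P, ejecting 6. So w(6) = 6. P is now [[1, 2], [4, 7], [5]].
Step i=5: Q has 5 at row 3, column 1; remove 5 from row 3 of P and reverse-bump: 5 enters row 2 and ejects 4; 4 enters row 1 and ejects 2. So w(5) = 2. P is now [[1, 4], [5, 7]].
Step i=4: Q has 4 at row 2, column 2; remove 7 from row 2 of P and reverse-bump: 7 enters row 1 and ejects 4. So w(4) = 4. P is now [[1, 7], [5]].
Step i=3: Q has 3 at row 1, column 2; remove that cell from P, ejecting 7. So w(3) = 7. P is now [[1], [5]].
Step i=2: Q has 2 at row 2, column 1; remove 5 from row 2 of P and reverse-bump: 5 enters row 1 and ejects 1. So w(2) = 1. P is now [[5]].
Step i=1: Q has 1 at row 1, column 1; remove that cell from P, ejecting 5. So w(1) = 5. P is now [].

So w = 5 1 7 4 2 6 3.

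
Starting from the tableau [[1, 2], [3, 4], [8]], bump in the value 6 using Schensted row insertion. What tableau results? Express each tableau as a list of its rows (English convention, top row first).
6 is larger than every entry of row 1, so it is appended to row 1. The new tableau is [[1, 2, 6], [3, 4], [8]].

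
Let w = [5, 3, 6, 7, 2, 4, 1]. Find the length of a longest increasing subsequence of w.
3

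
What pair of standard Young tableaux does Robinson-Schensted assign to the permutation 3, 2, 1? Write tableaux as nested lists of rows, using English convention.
Insert each entry of the permutation into P by Schensted row insertion, recording in Q the position of each new cell.

Insert 3: appended to row 1. P = [[3]].
Insert 2: 2 bumps 3 from row 1; 3 starts row 2. P = [[2], [3]].
Insert 1: 1 bumps 2 from row 1; 2 bumps 3 from row 2; 3 starts row 3. P = [[1], [2], [3]].

So P = [[1], [2], [3]], Q = [[1], [2], [3]].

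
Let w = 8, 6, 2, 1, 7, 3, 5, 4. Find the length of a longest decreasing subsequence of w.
4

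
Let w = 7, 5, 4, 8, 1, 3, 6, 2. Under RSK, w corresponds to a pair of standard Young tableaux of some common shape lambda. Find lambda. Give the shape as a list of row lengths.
[3, 2, 1, 1, 1]

Row-insert each entry into an empty tableau.

After inserting 7: P = [[7]].
After inserting 5: P = [[5], [7]].
After inserting 4: P = [[4], [5], [7]].
After inserting 8: P = [[4, 8], [5], [7]].
After inserting 1: P = [[1, 8], [4], [5], [7]].
After inserting 3: P = [[1, 3], [4, 8], [5], [7]].
After inserting 6: P = [[1, 3, 6], [4, 8], [5], [7]].
After inserting 2: P = [[1, 2, 6], [3, 8], [4], [5], [7]].

The final insertion tableau P = [[1, 2, 6], [3, 8], [4], [5], [7]] has shape [3, 2, 1, 1, 1].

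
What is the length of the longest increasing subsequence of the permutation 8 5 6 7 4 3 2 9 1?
4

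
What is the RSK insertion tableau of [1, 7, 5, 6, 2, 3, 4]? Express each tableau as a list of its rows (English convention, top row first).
P = [[1, 2, 3, 4], [5, 6], [7]]

After inserting 1: P = [[1]].
After inserting 7: P = [[1, 7]].
After inserting 5: P = [[1, 5], [7]].
After inserting 6: P = [[1, 5, 6], [7]].
After inserting 2: P = [[1, 2, 6], [5], [7]].
After inserting 3: P = [[1, 2, 3], [5, 6], [7]].
After inserting 4: P = [[1, 2, 3, 4], [5, 6], [7]].

So P = [[1, 2, 3, 4], [5, 6], [7]].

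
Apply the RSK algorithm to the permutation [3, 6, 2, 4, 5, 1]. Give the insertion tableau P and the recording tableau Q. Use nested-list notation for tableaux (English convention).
Insert each entry of the permutation into P by Schensted row insertion, recording in Q the position of each new cell.

After inserting 3: P = [[3]].
After inserting 6: P = [[3, 6]].
After inserting 2: P = [[2, 6], [3]].
After inserting 4: P = [[2, 4], [3, 6]].
After inserting 5: P = [[2, 4, 5], [3, 6]].
After inserting 1: P = [[1, 4, 5], [2, 6], [3]].

So P = [[1, 4, 5], [2, 6], [3]], Q = [[1, 2, 5], [3, 4], [6]].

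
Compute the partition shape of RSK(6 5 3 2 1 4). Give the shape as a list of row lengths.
[2, 1, 1, 1, 1]

Row-insert each entry into an empty tableau.

After inserting 6: P = [[6]].
After inserting 5: P = [[5], [6]].
After inserting 3: P = [[3], [5], [6]].
After inserting 2: P = [[2], [3], [5], [6]].
After inserting 1: P = [[1], [2], [3], [5], [6]].
After inserting 4: P = [[1, 4], [2], [3], [5], [6]].

The final insertion tableau P = [[1, 4], [2], [3], [5], [6]] has shape [2, 1, 1, 1, 1].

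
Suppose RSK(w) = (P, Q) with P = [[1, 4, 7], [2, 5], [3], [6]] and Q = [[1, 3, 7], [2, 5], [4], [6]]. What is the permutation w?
Reverse RSK: for i = n, n-1, ..., 1, locate i in Q, remove the corresponding corner cell from P, and reverse-bump its entry up through P; the value ejected from row 1 is w(i).

So w = 6 3 5 2 4 1 7.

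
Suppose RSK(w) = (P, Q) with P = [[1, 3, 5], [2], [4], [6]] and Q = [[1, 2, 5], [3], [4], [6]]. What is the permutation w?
2 6 4 3 5 1

Reverse the RSK construction: for i from n down to 1, find the cell of Q containing i, remove the entry at that cell from P, and reverse-bump it up through P; the value ejected from row 1 is w(i).

Step i=6: Q has 6 at row 4, column 1; remove 6 from row 4 of P and reverse-bump: 6 enters row 3 and ejects 4; 4 enters row 2 and ejects 2; 2 enters row 1 and ejects 1. So w(6) = 1. P is now [[2, 3, 5], [4], [6]].
Step i=5: Q has 5 at row 1, column 3; remove that cell from P, ejecting 5. So w(5) = 5. P is now [[2, 3], [4], [6]].
Step i=4: Q has 4 at row 3, column 1; remove 6 from row 3 of P and reverse-bump: 6 enters row 2 and ejects 4; 4 enters row 1 and ejects 3. So w(4) = 3. P is now [[2, 4], [6]].
Step i=3: Q has 3 at row 2, column 1; remove 6 from row 2 of P and reverse-bump: 6 enters row 1 and ejects 4. So w(3) = 4. P is now [[2, 6]].
Step i=2: Q has 2 at row 1, column 2; remove that cell from P, ejecting 6. So w(2) = 6. P is now [[2]].
Step i=1: Q has 1 at row 1, column 1; remove that cell from P, ejecting 2. So w(1) = 2. P is now [].

So w = 2 6 4 3 5 1.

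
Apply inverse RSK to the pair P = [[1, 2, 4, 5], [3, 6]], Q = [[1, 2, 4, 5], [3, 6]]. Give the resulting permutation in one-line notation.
1 3 2 4 6 5

Reverse the RSK construction: for i from n down to 1, find the cell of Q containing i, remove the entry at that cell from P, and reverse-bump it up through P; the value ejected from row 1 is w(i).

Step i=6: Q has 6 at row 2, column 2; remove 6 from row 2 of P and reverse-bump: 6 enters row 1 and ejects 5. So w(6) = 5. P is now [[1, 2, 4, 6], [3]].
Step i=5: Q has 5 at row 1, column 4; remove that cell from P, ejecting 6. So w(5) = 6. P is now [[1, 2, 4], [3]].
Step i=4: Q has 4 at row 1, column 3; remove that cell from P, ejecting 4. So w(4) = 4. P is now [[1, 2], [3]].
Step i=3: Q has 3 at row 2, column 1; remove 3 from row 2 of P and reverse-bump: 3 enters row 1 and ejects 2. So w(3) = 2. P is now [[1, 3]].
Step i=2: Q has 2 at row 1, column 2; remove that cell from P, ejecting 3. So w(2) = 3. P is now [[1]].
Step i=1: Q has 1 at row 1, column 1; remove that cell from P, ejecting 1. So w(1) = 1. P is now [].

So w = 1 3 2 4 6 5.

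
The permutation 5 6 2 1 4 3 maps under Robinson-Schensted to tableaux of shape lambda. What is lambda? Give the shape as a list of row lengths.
[2, 2, 2]

Row-insert each entry into an empty tableau.

After inserting 5: P = [[5]].
After inserting 6: P = [[5, 6]].
After inserting 2: P = [[2, 6], [5]].
After inserting 1: P = [[1, 6], [2], [5]].
After inserting 4: P = [[1, 4], [2, 6], [5]].
After inserting 3: P = [[1, 3], [2, 4], [5, 6]].

The final insertion tableau P = [[1, 3], [2, 4], [5, 6]] has shape [2, 2, 2].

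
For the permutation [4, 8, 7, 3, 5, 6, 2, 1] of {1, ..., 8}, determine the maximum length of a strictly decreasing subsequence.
5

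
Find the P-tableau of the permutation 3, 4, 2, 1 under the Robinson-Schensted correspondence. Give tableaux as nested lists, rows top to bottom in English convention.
P = [[1, 4], [2], [3]]

Insert 3: appended to row 1. P = [[3]].
Insert 4: appended to row 1. P = [[3, 4]].
Insert 2: 2 bumps 3 from row 1; 3 starts row 2. P = [[2, 4], [3]].
Insert 1: 1 bumps 2 from row 1; 2 bumps 3 from row 2; 3 starts row 3. P = [[1, 4], [2], [3]].

So P = [[1, 4], [2], [3]].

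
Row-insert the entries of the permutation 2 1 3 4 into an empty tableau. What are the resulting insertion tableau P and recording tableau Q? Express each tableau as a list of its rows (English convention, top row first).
P = [[1, 3, 4], [2]], Q = [[1, 3, 4], [2]]

Insert each entry of the permutation into P by Schensted row insertion, recording in Q the position of each new cell.

Insert 2: appended to row 1. P = [[2]], Q = [[1]].
Insert 1: 1 bumps 2 from row 1; 2 starts row 2. P = [[1], [2]], Q = [[1], [2]].
Insert 3: appended to row 1. P = [[1, 3], [2]], Q = [[1, 3], [2]].
Insert 4: appended to row 1. P = [[1, 3, 4], [2]], Q = [[1, 3, 4], [2]].

So P = [[1, 3, 4], [2]], Q = [[1, 3, 4], [2]].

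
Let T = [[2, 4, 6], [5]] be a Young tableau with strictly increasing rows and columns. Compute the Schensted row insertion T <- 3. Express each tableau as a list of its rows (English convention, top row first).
[[2, 3, 6], [4], [5]]

In row 1, 3 replaces 4 (the leftmost entry greater than 3); 4 is bumped to row 2. In row 2, 4 replaces 5 (the leftmost entry greater than 4); 5 is bumped to row 3. 5 starts a new row 3. The new tableau is [[2, 3, 6], [4], [5]].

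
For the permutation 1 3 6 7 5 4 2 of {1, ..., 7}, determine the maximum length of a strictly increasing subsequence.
4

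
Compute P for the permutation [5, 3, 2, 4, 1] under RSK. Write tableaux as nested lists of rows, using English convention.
P = [[1, 4], [2], [3], [5]]

Insert 5: appended to row 1. P = [[5]].
Insert 3: 3 bumps 5 from row 1; 5 starts row 2. P = [[3], [5]].
Insert 2: 2 bumps 3 from row 1; 3 bumps 5 from row 2; 5 starts row 3. P = [[2], [3], [5]].
Insert 4: appended to row 1. P = [[2, 4], [3], [5]].
Insert 1: 1 bumps 2 from row 1; 2 bumps 3 from row 2; 3 bumps 5 from row 3; 5 starts row 4. P = [[1, 4], [2], [3], [5]].

So P = [[1, 4], [2], [3], [5]].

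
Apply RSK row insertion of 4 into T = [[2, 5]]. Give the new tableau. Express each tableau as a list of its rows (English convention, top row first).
In row 1, 4 replaces 5 (the leftmost entry greater than 4); 5 is bumped to row 2. 5 starts a new row 2. The new tableau is [[2, 4], [5]].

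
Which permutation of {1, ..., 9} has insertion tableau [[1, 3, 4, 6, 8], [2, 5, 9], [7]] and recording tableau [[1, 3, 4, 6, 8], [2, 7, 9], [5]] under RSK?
Reverse the RSK construction: for i from n down to 1, find the cell of Q containing i, remove the entry at that cell from P, and reverse-bump it up through P; the value ejected from row 1 is w(i).

Step i=9: Q has 9 at row 2, column 3; remove 9 from row 2 of P and reverse-bump: 9 enters row 1 and ejects 8. So w(9) = 8. P is now [[1, 3, 4, 6, 9], [2, 5], [7]].
Step i=8: Q has 8 at row 1, column 5; remove that cell from P, ejecting 9. So w(8) = 9. P is now [[1, 3, 4, 6], [2, 5], [7]].
Step i=7: Q has 7 at row 2, column 2; remove 5 from row 2 of P and reverse-bump: 5 enters row 1 and ejects 4. So w(7) = 4. P is now [[1, 3, 5, 6], [2], [7]].
Step i=6: Q has 6 at row 1, column 4; remove that cell from P, ejecting 6. So w(6) = 6. P is now [[1, 3, 5], [2], [7]].
Step i=5: Q has 5 at row 3, column 1; remove 7 from row 3 of P and reverse-bump: 7 enters row 2 and ejects 2; 2 enters row 1 and ejects 1. So w(5) = 1. P is now [[2, 3, 5], [7]].
Step i=4: Q has 4 at row 1, column 3; remove that cell from P, ejecting 5. So w(4) = 5. P is now [[2, 3], [7]].
Step i=3: Q has 3 at row 1, column 2; remove that cell from P, ejecting 3. So w(3) = 3. P is now [[2], [7]].
Step i=2: Q has 2 at row 2, column 1; remove 7 from row 2 of P and reverse-bump: 7 enters row 1 and ejects 2. So w(2) = 2. P is now [[7]].
Step i=1: Q has 1 at row 1, column 1; remove that cell from P, ejecting 7. So w(1) = 7. P is now [].

So w = 7 2 3 5 1 6 4 9 8.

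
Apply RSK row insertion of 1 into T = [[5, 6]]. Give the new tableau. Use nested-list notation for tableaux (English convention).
[[1, 6], [5]]

In row 1, 1 replaces 5 (the leftmost entry greater than 1); 5 is bumped to row 2. 5 starts a new row 2. The new tableau is [[1, 6], [5]].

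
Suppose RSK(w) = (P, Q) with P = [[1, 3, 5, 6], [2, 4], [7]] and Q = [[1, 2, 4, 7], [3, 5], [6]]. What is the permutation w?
2 4 1 7 5 3 6

Reverse the RSK construction: for i from n down to 1, find the cell of Q containing i, remove the entry at that cell from P, and reverse-bump it up through P; the value ejected from row 1 is w(i).

Step i=7: Q has 7 at row 1, column 4; remove that cell from P, ejecting 6. So w(7) = 6. P is now [[1, 3, 5], [2, 4], [7]].
Step i=6: Q has 6 at row 3, column 1; remove 7 from row 3 of P and reverse-bump: 7 enters row 2 and ejects 4; 4 enters row 1 and ejects 3. So w(6) = 3. P is now [[1, 4, 5], [2, 7]].
Step i=5: Q has 5 at row 2, column 2; remove 7 from row 2 of P and reverse-bump: 7 enters row 1 and ejects 5. So w(5) = 5. P is now [[1, 4, 7], [2]].
Step i=4: Q has 4 at row 1, column 3; remove that cell from P, ejecting 7. So w(4) = 7. P is now [[1, 4], [2]].
Step i=3: Q has 3 at row 2, column 1; remove 2 from row 2 of P and reverse-bump: 2 enters row 1 and ejects 1. So w(3) = 1. P is now [[2, 4]].
Step i=2: Q has 2 at row 1, column 2; remove that cell from P, ejecting 4. So w(2) = 4. P is now [[2]].
Step i=1: Q has 1 at row 1, column 1; remove that cell from P, ejecting 2. So w(1) = 2. P is now [].

So w = 2 4 1 7 5 3 6.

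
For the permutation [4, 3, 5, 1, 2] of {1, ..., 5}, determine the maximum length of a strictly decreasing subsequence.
3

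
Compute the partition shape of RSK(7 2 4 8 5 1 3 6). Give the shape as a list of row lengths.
[4, 2, 2]

Row-insert each entry into an empty tableau.

After inserting 7: P = [[7]].
After inserting 2: P = [[2], [7]].
After inserting 4: P = [[2, 4], [7]].
After inserting 8: P = [[2, 4, 8], [7]].
After inserting 5: P = [[2, 4, 5], [7, 8]].
After inserting 1: P = [[1, 4, 5], [2, 8], [7]].
After inserting 3: P = [[1, 3, 5], [2, 4], [7, 8]].
After inserting 6: P = [[1, 3, 5, 6], [2, 4], [7, 8]].

The final insertion tableau P = [[1, 3, 5, 6], [2, 4], [7, 8]] has shape [4, 2, 2].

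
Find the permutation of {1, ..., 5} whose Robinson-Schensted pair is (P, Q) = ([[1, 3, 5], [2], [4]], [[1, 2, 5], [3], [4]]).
Reverse the RSK construction: for i from n down to 1, find the cell of Q containing i, remove the entry at that cell from P, and reverse-bump it up through P; the value ejected from row 1 is w(i).

Step i=5: Q has 5 at row 1, column 3; remove that cell from P, ejecting 5. So w(5) = 5. P is now [[1, 3], [2], [4]].
Step i=4: Q has 4 at row 3, column 1; remove 4 from row 3 of P and reverse-bump: 4 enters row 2 and ejects 2; 2 enters row 1 and ejects 1. So w(4) = 1. P is now [[2, 3], [4]].
Step i=3: Q has 3 at row 2, column 1; remove 4 from row 2 of P and reverse-bump: 4 enters row 1 and ejects 3. So w(3) = 3. P is now [[2, 4]].
Step i=2: Q has 2 at row 1, column 2; remove that cell from P, ejecting 4. So w(2) = 4. P is now [[2]].
Step i=1: Q has 1 at row 1, column 1; remove that cell from P, ejecting 2. So w(1) = 2. P is now [].

So w = 2 4 3 1 5.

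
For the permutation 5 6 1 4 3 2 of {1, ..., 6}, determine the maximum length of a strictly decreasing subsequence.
4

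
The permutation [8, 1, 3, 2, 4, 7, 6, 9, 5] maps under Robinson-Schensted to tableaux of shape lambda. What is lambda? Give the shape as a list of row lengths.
Row-insert each entry into an empty tableau.

After inserting 8: P = [[8]].
After inserting 1: P = [[1], [8]].
After inserting 3: P = [[1, 3], [8]].
After inserting 2: P = [[1, 2], [3], [8]].
After inserting 4: P = [[1, 2, 4], [3], [8]].
After inserting 7: P = [[1, 2, 4, 7], [3], [8]].
After inserting 6: P = [[1, 2, 4, 6], [3, 7], [8]].
After inserting 9: P = [[1, 2, 4, 6, 9], [3, 7], [8]].
After inserting 5: P = [[1, 2, 4, 5, 9], [3, 6], [7], [8]].

The final insertion tableau P = [[1, 2, 4, 5, 9], [3, 6], [7], [8]] has shape [5, 2, 1, 1].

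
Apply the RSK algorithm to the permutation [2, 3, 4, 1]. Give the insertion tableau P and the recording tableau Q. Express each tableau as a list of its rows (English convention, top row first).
P = [[1, 3, 4], [2]], Q = [[1, 2, 3], [4]]

Insert each entry of the permutation into P by Schensted row insertion, recording in Q the position of each new cell.

Insert 2: appended to row 1. P = [[2]], Q = [[1]].
Insert 3: appended to row 1. P = [[2, 3]], Q = [[1, 2]].
Insert 4: appended to row 1. P = [[2, 3, 4]], Q = [[1, 2, 3]].
Insert 1: 1 bumps 2 from row 1; 2 starts row 2. P = [[1, 3, 4], [2]], Q = [[1, 2, 3], [4]].

So P = [[1, 3, 4], [2]], Q = [[1, 2, 3], [4]].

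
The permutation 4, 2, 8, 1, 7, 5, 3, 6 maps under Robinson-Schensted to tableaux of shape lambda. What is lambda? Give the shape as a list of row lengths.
Row-insert each entry into an empty tableau.

After inserting 4: P = [[4]].
After inserting 2: P = [[2], [4]].
After inserting 8: P = [[2, 8], [4]].
After inserting 1: P = [[1, 8], [2], [4]].
After inserting 7: P = [[1, 7], [2, 8], [4]].
After inserting 5: P = [[1, 5], [2, 7], [4, 8]].
After inserting 3: P = [[1, 3], [2, 5], [4, 7], [8]].
After inserting 6: P = [[1, 3, 6], [2, 5], [4, 7], [8]].

The final insertion tableau P = [[1, 3, 6], [2, 5], [4, 7], [8]] has shape [3, 2, 2, 1].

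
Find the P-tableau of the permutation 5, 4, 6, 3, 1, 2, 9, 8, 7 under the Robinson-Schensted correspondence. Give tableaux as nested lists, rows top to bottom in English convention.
P = [[1, 2, 7], [3, 6, 8], [4, 9], [5]]

Insert 5: appended to row 1. P = [[5]].
Insert 4: 4 bumps 5 from row 1; 5 starts row 2. P = [[4], [5]].
Insert 6: appended to row 1. P = [[4, 6], [5]].
Insert 3: 3 bumps 4 from row 1; 4 bumps 5 from row 2; 5 starts row 3. P = [[3, 6], [4], [5]].
Insert 1: 1 bumps 3 from row 1; 3 bumps 4 from row 2; 4 bumps 5 from row 3; 5 starts row 4. P = [[1, 6], [3], [4], [5]].
Insert 2: 2 bumps 6 from row 1; 6 appends to row 2. P = [[1, 2], [3, 6], [4], [5]].
Insert 9: appended to row 1. P = [[1, 2, 9], [3, 6], [4], [5]].
Insert 8: 8 bumps 9 from row 1; 9 appends to row 2. P = [[1, 2, 8], [3, 6, 9], [4], [5]].
Insert 7: 7 bumps 8 from row 1; 8 bumps 9 from row 2; 9 appends to row 3. P = [[1, 2, 7], [3, 6, 8], [4, 9], [5]].

So P = [[1, 2, 7], [3, 6, 8], [4, 9], [5]].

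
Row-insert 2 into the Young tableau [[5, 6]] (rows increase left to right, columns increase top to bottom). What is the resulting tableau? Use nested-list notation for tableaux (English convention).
[[2, 6], [5]]

In row 1, 2 replaces 5 (the leftmost entry greater than 2); 5 is bumped to row 2. 5 starts a new row 2. The new tableau is [[2, 6], [5]].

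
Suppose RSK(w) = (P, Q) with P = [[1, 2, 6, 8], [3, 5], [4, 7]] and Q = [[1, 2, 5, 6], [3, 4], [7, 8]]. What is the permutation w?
4 7 3 5 6 8 1 2

Reverse the RSK construction: for i from n down to 1, find the cell of Q containing i, remove the entry at that cell from P, and reverse-bump it up through P; the value ejected from row 1 is w(i).

Step i=8: Q has 8 at row 3, column 2; remove 7 from row 3 of P and reverse-bump: 7 enters row 2 and ejects 5; 5 enters row 1 and ejects 2. So w(8) = 2. P is now [[1, 5, 6, 8], [3, 7], [4]].
Step i=7: Q has 7 at row 3, column 1; remove 4 from row 3 of P and reverse-bump: 4 enters row 2 and ejects 3; 3 enters row 1 and ejects 1. So w(7) = 1. P is now [[3, 5, 6, 8], [4, 7]].
Step i=6: Q has 6 at row 1, column 4; remove that cell from P, ejecting 8. So w(6) = 8. P is now [[3, 5, 6], [4, 7]].
Step i=5: Q has 5 at row 1, column 3; remove that cell from P, ejecting 6. So w(5) = 6. P is now [[3, 5], [4, 7]].
Step i=4: Q has 4 at row 2, column 2; remove 7 from row 2 of P and reverse-bump: 7 enters row 1 and ejects 5. So w(4) = 5. P is now [[3, 7], [4]].
Step i=3: Q has 3 at row 2, column 1; remove 4 from row 2 of P and reverse-bump: 4 enters row 1 and ejects 3. So w(3) = 3. P is now [[4, 7]].
Step i=2: Q has 2 at row 1, column 2; remove that cell from P, ejecting 7. So w(2) = 7. P is now [[4]].
Step i=1: Q has 1 at row 1, column 1; remove that cell from P, ejecting 4. So w(1) = 4. P is now [].

So w = 4 7 3 5 6 8 1 2.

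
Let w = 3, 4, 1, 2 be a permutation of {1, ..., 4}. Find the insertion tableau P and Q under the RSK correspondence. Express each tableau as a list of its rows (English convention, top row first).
Insert each entry of the permutation into P by Schensted row insertion, recording in Q the position of each new cell.

After inserting 3: P = [[3]].
After inserting 4: P = [[3, 4]].
After inserting 1: P = [[1, 4], [3]].
After inserting 2: P = [[1, 2], [3, 4]].

So P = [[1, 2], [3, 4]], Q = [[1, 2], [3, 4]].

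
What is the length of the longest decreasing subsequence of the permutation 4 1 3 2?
3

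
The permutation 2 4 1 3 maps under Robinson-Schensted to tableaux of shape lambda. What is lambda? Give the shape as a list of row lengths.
[2, 2]

Row-insert each entry into an empty tableau.

After inserting 2: P = [[2]].
After inserting 4: P = [[2, 4]].
After inserting 1: P = [[1, 4], [2]].
After inserting 3: P = [[1, 3], [2, 4]].

The final insertion tableau P = [[1, 3], [2, 4]] has shape [2, 2].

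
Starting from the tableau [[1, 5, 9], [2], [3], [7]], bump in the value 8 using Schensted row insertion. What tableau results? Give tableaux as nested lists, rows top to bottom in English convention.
[[1, 5, 8], [2, 9], [3], [7]]

In row 1, 8 replaces 9 (the leftmost entry greater than 8); 9 is bumped to row 2. 9 is appended to row 2. The new tableau is [[1, 5, 8], [2, 9], [3], [7]].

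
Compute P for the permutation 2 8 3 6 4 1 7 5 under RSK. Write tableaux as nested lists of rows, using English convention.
P = [[1, 3, 4, 5], [2, 7], [6], [8]]

Insert 2: appended to row 1. P = [[2]].
Insert 8: appended to row 1. P = [[2, 8]].
Insert 3: 3 bumps 8 from row 1; 8 starts row 2. P = [[2, 3], [8]].
Insert 6: appended to row 1. P = [[2, 3, 6], [8]].
Insert 4: 4 bumps 6 from row 1; 6 bumps 8 from row 2; 8 starts row 3. P = [[2, 3, 4], [6], [8]].
Insert 1: 1 bumps 2 from row 1; 2 bumps 6 from row 2; 6 bumps 8 from row 3; 8 starts row 4. P = [[1, 3, 4], [2], [6], [8]].
Insert 7: appended to row 1. P = [[1, 3, 4, 7], [2], [6], [8]].
Insert 5: 5 bumps 7 from row 1; 7 appends to row 2. P = [[1, 3, 4, 5], [2, 7], [6], [8]].

So P = [[1, 3, 4, 5], [2, 7], [6], [8]].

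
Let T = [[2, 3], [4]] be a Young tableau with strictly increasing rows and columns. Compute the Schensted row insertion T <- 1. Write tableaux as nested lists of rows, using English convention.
In row 1, 1 replaces 2 (the leftmost entry greater than 1); 2 is bumped to row 2. In row 2, 2 replaces 4 (the leftmost entry greater than 2); 4 is bumped to row 3. 4 starts a new row 3. The new tableau is [[1, 3], [2], [4]].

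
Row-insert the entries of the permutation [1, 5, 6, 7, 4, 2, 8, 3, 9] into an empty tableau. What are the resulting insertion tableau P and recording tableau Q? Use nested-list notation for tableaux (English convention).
P = [[1, 2, 3, 7, 8, 9], [4, 6], [5]], Q = [[1, 2, 3, 4, 7, 9], [5, 8], [6]]

Insert each entry of the permutation into P by Schensted row insertion, recording in Q the position of each new cell.

Insert 1: appended to row 1. P = [[1]].
Insert 5: appended to row 1. P = [[1, 5]].
Insert 6: appended to row 1. P = [[1, 5, 6]].
Insert 7: appended to row 1. P = [[1, 5, 6, 7]].
Insert 4: 4 bumps 5 from row 1; 5 starts row 2. P = [[1, 4, 6, 7], [5]].
Insert 2: 2 bumps 4 from row 1; 4 bumps 5 from row 2; 5 starts row 3. P = [[1, 2, 6, 7], [4], [5]].
Insert 8: appended to row 1. P = [[1, 2, 6, 7, 8], [4], [5]].
Insert 3: 3 bumps 6 from row 1; 6 appends to row 2. P = [[1, 2, 3, 7, 8], [4, 6], [5]].
Insert 9: appended to row 1. P = [[1, 2, 3, 7, 8, 9], [4, 6], [5]].

So P = [[1, 2, 3, 7, 8, 9], [4, 6], [5]], Q = [[1, 2, 3, 4, 7, 9], [5, 8], [6]].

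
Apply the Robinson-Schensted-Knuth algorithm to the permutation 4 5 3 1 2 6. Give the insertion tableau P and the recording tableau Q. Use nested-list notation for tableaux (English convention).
P = [[1, 2, 6], [3, 5], [4]], Q = [[1, 2, 6], [3, 5], [4]]

Insert each entry of the permutation into P by Schensted row insertion, recording in Q the position of each new cell.

Insert 4: appended to row 1. P = [[4]], Q = [[1]].
Insert 5: appended to row 1. P = [[4, 5]], Q = [[1, 2]].
Insert 3: 3 bumps 4 from row 1; 4 starts row 2. P = [[3, 5], [4]], Q = [[1, 2], [3]].
Insert 1: 1 bumps 3 from row 1; 3 bumps 4 from row 2; 4 starts row 3. P = [[1, 5], [3], [4]], Q = [[1, 2], [3], [4]].
Insert 2: 2 bumps 5 from row 1; 5 appends to row 2. P = [[1, 2], [3, 5], [4]], Q = [[1, 2], [3, 5], [4]].
Insert 6: appended to row 1. P = [[1, 2, 6], [3, 5], [4]], Q = [[1, 2, 6], [3, 5], [4]].

So P = [[1, 2, 6], [3, 5], [4]], Q = [[1, 2, 6], [3, 5], [4]].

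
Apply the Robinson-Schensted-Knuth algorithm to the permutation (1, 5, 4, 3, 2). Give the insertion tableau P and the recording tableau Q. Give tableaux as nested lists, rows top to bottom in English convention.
P = [[1, 2], [3], [4], [5]], Q = [[1, 2], [3], [4], [5]]

Insert each entry of the permutation into P by Schensted row insertion, recording in Q the position of each new cell.

Insert 1: appended to row 1. P = [[1]], Q = [[1]].
Insert 5: appended to row 1. P = [[1, 5]], Q = [[1, 2]].
Insert 4: 4 bumps 5 from row 1; 5 starts row 2. P = [[1, 4], [5]], Q = [[1, 2], [3]].
Insert 3: 3 bumps 4 from row 1; 4 bumps 5 from row 2; 5 starts row 3. P = [[1, 3], [4], [5]], Q = [[1, 2], [3], [4]].
Insert 2: 2 bumps 3 from row 1; 3 bumps 4 from row 2; 4 bumps 5 from row 3; 5 starts row 4. P = [[1, 2], [3], [4], [5]], Q = [[1, 2], [3], [4], [5]].

So P = [[1, 2], [3], [4], [5]], Q = [[1, 2], [3], [4], [5]].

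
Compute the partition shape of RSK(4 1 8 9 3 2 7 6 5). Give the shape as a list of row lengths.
Row-insert each entry into an empty tableau.

After inserting 4: P = [[4]].
After inserting 1: P = [[1], [4]].
After inserting 8: P = [[1, 8], [4]].
After inserting 9: P = [[1, 8, 9], [4]].
After inserting 3: P = [[1, 3, 9], [4, 8]].
After inserting 2: P = [[1, 2, 9], [3, 8], [4]].
After inserting 7: P = [[1, 2, 7], [3, 8, 9], [4]].
After inserting 6: P = [[1, 2, 6], [3, 7, 9], [4, 8]].
After inserting 5: P = [[1, 2, 5], [3, 6, 9], [4, 7], [8]].

The final insertion tableau P = [[1, 2, 5], [3, 6, 9], [4, 7], [8]] has shape [3, 3, 2, 1].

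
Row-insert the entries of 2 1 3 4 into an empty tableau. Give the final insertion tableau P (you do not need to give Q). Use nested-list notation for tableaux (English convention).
P = [[1, 3, 4], [2]]

Insert 2: appended to row 1. P = [[2]].
Insert 1: 1 bumps 2 from row 1; 2 starts row 2. P = [[1], [2]].
Insert 3: appended to row 1. P = [[1, 3], [2]].
Insert 4: appended to row 1. P = [[1, 3, 4], [2]].

So P = [[1, 3, 4], [2]].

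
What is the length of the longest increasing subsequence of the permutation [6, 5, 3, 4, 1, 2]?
2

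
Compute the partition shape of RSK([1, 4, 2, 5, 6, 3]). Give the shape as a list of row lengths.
RSK row insertion gives P = [[1, 2, 3, 6], [4, 5]], which has shape [4, 2].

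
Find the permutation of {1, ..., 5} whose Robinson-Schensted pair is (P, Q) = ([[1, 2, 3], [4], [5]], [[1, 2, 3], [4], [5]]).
Reverse the RSK construction: for i from n down to 1, find the cell of Q containing i, remove the entry at that cell from P, and reverse-bump it up through P; the value ejected from row 1 is w(i).

Step i=5: Q has 5 at row 3, column 1; remove 5 from row 3 of P and reverse-bump: 5 enters row 2 and ejects 4; 4 enters row 1 and ejects 3. So w(5) = 3. P is now [[1, 2, 4], [5]].
Step i=4: Q has 4 at row 2, column 1; remove 5 from row 2 of P and reverse-bump: 5 enters row 1 and ejects 4. So w(4) = 4. P is now [[1, 2, 5]].
Step i=3: Q has 3 at row 1, column 3; remove that cell from P, ejecting 5. So w(3) = 5. P is now [[1, 2]].
Step i=2: Q has 2 at row 1, column 2; remove that cell from P, ejecting 2. So w(2) = 2. P is now [[1]].
Step i=1: Q has 1 at row 1, column 1; remove that cell from P, ejecting 1. So w(1) = 1. P is now [].

So w = 1 2 5 4 3.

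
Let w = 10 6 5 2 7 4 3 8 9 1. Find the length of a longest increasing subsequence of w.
4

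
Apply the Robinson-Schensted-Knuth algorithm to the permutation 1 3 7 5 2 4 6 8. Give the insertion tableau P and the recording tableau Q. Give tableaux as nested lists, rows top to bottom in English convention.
P = [[1, 2, 4, 6, 8], [3, 5], [7]], Q = [[1, 2, 3, 7, 8], [4, 6], [5]]

Insert each entry of the permutation into P by Schensted row insertion, recording in Q the position of each new cell.

After inserting 1: P = [[1]].
After inserting 3: P = [[1, 3]].
After inserting 7: P = [[1, 3, 7]].
After inserting 5: P = [[1, 3, 5], [7]].
After inserting 2: P = [[1, 2, 5], [3], [7]].
After inserting 4: P = [[1, 2, 4], [3, 5], [7]].
After inserting 6: P = [[1, 2, 4, 6], [3, 5], [7]].
After inserting 8: P = [[1, 2, 4, 6, 8], [3, 5], [7]].

So P = [[1, 2, 4, 6, 8], [3, 5], [7]], Q = [[1, 2, 3, 7, 8], [4, 6], [5]].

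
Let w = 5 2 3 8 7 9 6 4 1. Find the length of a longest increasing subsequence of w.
4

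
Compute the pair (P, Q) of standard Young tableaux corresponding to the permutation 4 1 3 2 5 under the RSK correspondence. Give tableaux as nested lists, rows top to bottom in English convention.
Insert each entry of the permutation into P by Schensted row insertion, recording in Q the position of each new cell.

Insert 4: appended to row 1. P = [[4]].
Insert 1: 1 bumps 4 from row 1; 4 starts row 2. P = [[1], [4]].
Insert 3: appended to row 1. P = [[1, 3], [4]].
Insert 2: 2 bumps 3 from row 1; 3 bumps 4 from row 2; 4 starts row 3. P = [[1, 2], [3], [4]].
Insert 5: appended to row 1. P = [[1, 2, 5], [3], [4]].

So P = [[1, 2, 5], [3], [4]], Q = [[1, 3, 5], [2], [4]].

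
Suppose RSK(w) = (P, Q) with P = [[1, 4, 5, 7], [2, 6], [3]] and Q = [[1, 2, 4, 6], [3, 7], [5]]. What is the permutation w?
Reverse the RSK construction: for i from n down to 1, find the cell of Q containing i, remove the entry at that cell from P, and reverse-bump it up through P; the value ejected from row 1 is w(i).

Step i=7: Q has 7 at row 2, column 2; remove 6 from row 2 of P and reverse-bump: 6 enters row 1 and ejects 5. So w(7) = 5. P is now [[1, 4, 6, 7], [2], [3]].
Step i=6: Q has 6 at row 1, column 4; remove that cell from P, ejecting 7. So w(6) = 7. P is now [[1, 4, 6], [2], [3]].
Step i=5: Q has 5 at row 3, column 1; remove 3 from row 3 of P and reverse-bump: 3 enters row 2 and ejects 2; 2 enters row 1 and ejects 1. So w(5) = 1. P is now [[2, 4, 6], [3]].
Step i=4: Q has 4 at row 1, column 3; remove that cell from P, ejecting 6. So w(4) = 6. P is now [[2, 4], [3]].
Step i=3: Q has 3 at row 2, column 1; remove 3 from row 2 of P and reverse-bump: 3 enters row 1 and ejects 2. So w(3) = 2. P is now [[3, 4]].
Step i=2: Q has 2 at row 1, column 2; remove that cell from P, ejecting 4. So w(2) = 4. P is now [[3]].
Step i=1: Q has 1 at row 1, column 1; remove that cell from P, ejecting 3. So w(1) = 3. P is now [].

So w = 3 4 2 6 1 7 5.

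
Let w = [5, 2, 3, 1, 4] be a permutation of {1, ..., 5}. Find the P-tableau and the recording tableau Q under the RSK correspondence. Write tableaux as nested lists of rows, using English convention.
Insert each entry of the permutation into P by Schensted row insertion, recording in Q the position of each new cell.

Insert 5: appended to row 1. P = [[5]].
Insert 2: 2 bumps 5 from row 1; 5 starts row 2. P = [[2], [5]].
Insert 3: appended to row 1. P = [[2, 3], [5]].
Insert 1: 1 bumps 2 from row 1; 2 bumps 5 from row 2; 5 starts row 3. P = [[1, 3], [2], [5]].
Insert 4: appended to row 1. P = [[1, 3, 4], [2], [5]].

So P = [[1, 3, 4], [2], [5]], Q = [[1, 3, 5], [2], [4]].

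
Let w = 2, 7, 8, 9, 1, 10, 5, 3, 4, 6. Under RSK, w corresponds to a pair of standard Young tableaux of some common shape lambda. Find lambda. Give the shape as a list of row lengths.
Row-insert each entry into an empty tableau.

After inserting 2: P = [[2]].
After inserting 7: P = [[2, 7]].
After inserting 8: P = [[2, 7, 8]].
After inserting 9: P = [[2, 7, 8, 9]].
After inserting 1: P = [[1, 7, 8, 9], [2]].
After inserting 10: P = [[1, 7, 8, 9, 10], [2]].
After inserting 5: P = [[1, 5, 8, 9, 10], [2, 7]].
After inserting 3: P = [[1, 3, 8, 9, 10], [2, 5], [7]].
After inserting 4: P = [[1, 3, 4, 9, 10], [2, 5, 8], [7]].
After inserting 6: P = [[1, 3, 4, 6, 10], [2, 5, 8, 9], [7]].

The final insertion tableau P = [[1, 3, 4, 6, 10], [2, 5, 8, 9], [7]] has shape [5, 4, 1].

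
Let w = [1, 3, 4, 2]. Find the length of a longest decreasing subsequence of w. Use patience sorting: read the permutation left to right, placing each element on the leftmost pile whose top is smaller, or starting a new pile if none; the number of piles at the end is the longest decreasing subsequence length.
2

1: new pile. tops = [1]
3: onto pile 1 (replacing 1). tops = [3]
4: onto pile 1 (replacing 3). tops = [4]
2: new pile. tops = [4, 2]

2 piles, so the longest decreasing subsequence has length 2.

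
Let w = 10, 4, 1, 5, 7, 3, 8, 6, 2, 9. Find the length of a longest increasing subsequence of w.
5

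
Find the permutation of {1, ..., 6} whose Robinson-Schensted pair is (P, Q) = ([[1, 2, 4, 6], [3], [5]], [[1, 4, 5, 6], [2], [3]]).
Reverse the RSK construction: for i from n down to 1, find the cell of Q containing i, remove the entry at that cell from P, and reverse-bump it up through P; the value ejected from row 1 is w(i).

Step i=6: Q has 6 at row 1, column 4; remove that cell from P, ejecting 6. So w(6) = 6. P is now [[1, 2, 4], [3], [5]].
Step i=5: Q has 5 at row 1, column 3; remove that cell from P, ejecting 4. So w(5) = 4. P is now [[1, 2], [3], [5]].
Step i=4: Q has 4 at row 1, column 2; remove that cell from P, ejecting 2. So w(4) = 2. P is now [[1], [3], [5]].
Step i=3: Q has 3 at row 3, column 1; remove 5 from row 3 of P and reverse-bump: 5 enters row 2 and ejects 3; 3 enters row 1 and ejects 1. So w(3) = 1. P is now [[3], [5]].
Step i=2: Q has 2 at row 2, column 1; remove 5 from row 2 of P and reverse-bump: 5 enters row 1 and ejects 3. So w(2) = 3. P is now [[5]].
Step i=1: Q has 1 at row 1, column 1; remove that cell from P, ejecting 5. So w(1) = 5. P is now [].

So w = 5 3 1 2 4 6.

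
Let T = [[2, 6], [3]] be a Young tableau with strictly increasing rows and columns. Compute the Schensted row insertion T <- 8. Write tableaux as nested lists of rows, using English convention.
8 is larger than every entry of row 1, so it is appended to row 1. The new tableau is [[2, 6, 8], [3]].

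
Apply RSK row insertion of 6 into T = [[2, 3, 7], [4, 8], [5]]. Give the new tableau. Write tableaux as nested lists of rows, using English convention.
[[2, 3, 6], [4, 7], [5, 8]]

In row 1, 6 replaces 7 (the leftmost entry greater than 6); 7 is bumped to row 2. In row 2, 7 replaces 8 (the leftmost entry greater than 7); 8 is bumped to row 3. 8 is appended to row 3. The new tableau is [[2, 3, 6], [4, 7], [5, 8]].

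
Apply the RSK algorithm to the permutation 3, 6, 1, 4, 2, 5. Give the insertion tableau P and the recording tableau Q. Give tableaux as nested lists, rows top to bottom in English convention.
Insert each entry of the permutation into P by Schensted row insertion, recording in Q the position of each new cell.

Insert 3: appended to row 1. P = [[3]], Q = [[1]].
Insert 6: appended to row 1. P = [[3, 6]], Q = [[1, 2]].
Insert 1: 1 bumps 3 from row 1; 3 starts row 2. P = [[1, 6], [3]], Q = [[1, 2], [3]].
Insert 4: 4 bumps 6 from row 1; 6 appends to row 2. P = [[1, 4], [3, 6]], Q = [[1, 2], [3, 4]].
Insert 2: 2 bumps 4 from row 1; 4 bumps 6 from row 2; 6 starts row 3. P = [[1, 2], [3, 4], [6]], Q = [[1, 2], [3, 4], [5]].
Insert 5: appended to row 1. P = [[1, 2, 5], [3, 4], [6]], Q = [[1, 2, 6], [3, 4], [5]].

So P = [[1, 2, 5], [3, 4], [6]], Q = [[1, 2, 6], [3, 4], [5]].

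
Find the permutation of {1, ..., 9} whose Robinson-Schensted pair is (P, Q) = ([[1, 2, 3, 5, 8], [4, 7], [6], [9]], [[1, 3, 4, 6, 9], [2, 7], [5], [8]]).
9 1 2 6 4 7 5 3 8

Reverse the RSK construction: for i from n down to 1, find the cell of Q containing i, remove the entry at that cell from P, and reverse-bump it up through P; the value ejected from row 1 is w(i).

Step i=9: Q has 9 at row 1, column 5; remove that cell from P, ejecting 8. So w(9) = 8. P is now [[1, 2, 3, 5], [4, 7], [6], [9]].
Step i=8: Q has 8 at row 4, column 1; remove 9 from row 4 of P and reverse-bump: 9 enters row 3 and ejects 6; 6 enters row 2 and ejects 4; 4 enters row 1 and ejects 3. So w(8) = 3. P is now [[1, 2, 4, 5], [6, 7], [9]].
Step i=7: Q has 7 at row 2, column 2; remove 7 from row 2 of P and reverse-bump: 7 enters row 1 and ejects 5. So w(7) = 5. P is now [[1, 2, 4, 7], [6], [9]].
Step i=6: Q has 6 at row 1, column 4; remove that cell from P, ejecting 7. So w(6) = 7. P is now [[1, 2, 4], [6], [9]].
Step i=5: Q has 5 at row 3, column 1; remove 9 from row 3 of P and reverse-bump: 9 enters row 2 and ejects 6; 6 enters row 1 and ejects 4. So w(5) = 4. P is now [[1, 2, 6], [9]].
Step i=4: Q has 4 at row 1, column 3; remove that cell from P, ejecting 6. So w(4) = 6. P is now [[1, 2], [9]].
Step i=3: Q has 3 at row 1, column 2; remove that cell from P, ejecting 2. So w(3) = 2. P is now [[1], [9]].
Step i=2: Q has 2 at row 2, column 1; remove 9 from row 2 of P and reverse-bump: 9 enters row 1 and ejects 1. So w(2) = 1. P is now [[9]].
Step i=1: Q has 1 at row 1, column 1; remove that cell from P, ejecting 9. So w(1) = 9. P is now [].

So w = 9 1 2 6 4 7 5 3 8.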